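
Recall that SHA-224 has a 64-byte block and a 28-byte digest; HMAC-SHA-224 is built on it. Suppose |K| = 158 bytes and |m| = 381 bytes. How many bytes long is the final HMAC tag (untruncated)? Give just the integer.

The tag is one SHA-224 digest: 28 bytes.

28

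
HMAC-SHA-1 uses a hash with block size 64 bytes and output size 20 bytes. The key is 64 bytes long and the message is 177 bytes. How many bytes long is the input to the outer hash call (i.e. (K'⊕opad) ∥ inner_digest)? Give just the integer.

84

Key is 64 ≤ 64 bytes, zero-padded: |K'| = 64.
Outer input = (K'⊕opad) ∥ H(inner) → 64 + 20 = 84 bytes.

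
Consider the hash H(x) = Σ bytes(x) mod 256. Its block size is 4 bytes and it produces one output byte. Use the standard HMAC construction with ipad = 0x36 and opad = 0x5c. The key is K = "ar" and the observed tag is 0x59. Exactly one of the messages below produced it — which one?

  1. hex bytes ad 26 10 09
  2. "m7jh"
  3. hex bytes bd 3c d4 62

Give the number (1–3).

Key "ar" = 61 72 is 2 bytes ≤ B = 4; zero-pad to 4 bytes: K' = 61 72 00 00.
K' ⊕ ipad = 57 44 36 36; K' ⊕ opad = 3d 2e 5c 5c.
m1: inner = H(57 44 36 36 ad 26 10 09) = f3; tag = H(3d 2e 5c 5c f3) = 16
m2: inner = H(57 44 36 36 6d 37 6a 68) = 7d; tag = H(3d 2e 5c 5c 7d) = a0
m3: inner = H(57 44 36 36 bd 3c d4 62) = 36; tag = H(3d 2e 5c 5c 36) = 59 ← matches

3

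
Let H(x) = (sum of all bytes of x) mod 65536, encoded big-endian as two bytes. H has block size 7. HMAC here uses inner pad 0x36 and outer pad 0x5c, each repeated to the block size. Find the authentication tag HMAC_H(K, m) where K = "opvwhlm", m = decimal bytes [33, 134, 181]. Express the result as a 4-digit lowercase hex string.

01db

Key "opvwhlm" = 6f 70 76 77 68 6c 6d is exactly B = 7 bytes: K' = 6f 70 76 77 68 6c 6d.
K' ⊕ ipad = 59 46 40 41 5e 5a 5b.  K' ⊕ opad = 33 2c 2a 2b 34 30 31.
Inner input = (K'⊕ipad) ∥ m = 59 46 40 41 5e 5a 5b ∥ 21 86 b5.
Inner hash: sum = 89+70+64+65+94+90+91+33+134+181 = 911 → 03 8f.
Outer input = (K'⊕opad) ∥ inner = 33 2c 2a 2b 34 30 31 ∥ 03 8f.
Outer hash (tag): sum = 51+44+42+43+52+48+49+3+143 = 475 → 01 db.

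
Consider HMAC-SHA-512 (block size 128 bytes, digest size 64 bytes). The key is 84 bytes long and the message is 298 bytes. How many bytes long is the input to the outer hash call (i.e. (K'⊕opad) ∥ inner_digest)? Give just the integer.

192

Key is 84 ≤ 128 bytes, zero-padded: |K'| = 128.
Outer input = (K'⊕opad) ∥ H(inner) → 128 + 64 = 192 bytes.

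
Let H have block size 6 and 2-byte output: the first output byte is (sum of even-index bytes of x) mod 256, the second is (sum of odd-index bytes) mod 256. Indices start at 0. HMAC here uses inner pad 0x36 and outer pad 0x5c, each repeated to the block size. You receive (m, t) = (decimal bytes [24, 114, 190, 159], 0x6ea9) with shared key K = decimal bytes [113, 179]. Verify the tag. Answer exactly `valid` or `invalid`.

valid

Key decimal bytes [113, 179] = 71 b3 is 2 bytes ≤ B = 6; zero-pad to 6 bytes: K' = 71 b3 00 00 00 00.
K' ⊕ ipad = 47 85 36 36 36 36; K' ⊕ opad = 2d ef 5c 5c 5c 5c.
Inner hash: even-index sum = 393 mod 256 = 137; odd-index sum = 514 mod 256 = 2 → 89 02.
Outer hash (recomputed tag): even-index sum = 366 mod 256 = 110; odd-index sum = 425 mod 256 = 169 → 6e a9.
Recomputed tag = 6ea9; claimed = 6ea9 → match.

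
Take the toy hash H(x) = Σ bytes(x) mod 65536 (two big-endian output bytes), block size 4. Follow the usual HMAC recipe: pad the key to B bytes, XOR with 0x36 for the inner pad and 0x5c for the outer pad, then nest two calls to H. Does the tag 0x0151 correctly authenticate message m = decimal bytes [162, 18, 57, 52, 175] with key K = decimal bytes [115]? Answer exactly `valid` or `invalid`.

invalid

Key decimal bytes [115] = 73 is 1 byte ≤ B = 4; zero-pad to 4 bytes: K' = 73 00 00 00.
K' ⊕ ipad = 45 36 36 36; K' ⊕ opad = 2f 5c 5c 5c.
Inner hash: sum = 69+54+54+54+162+18+57+52+175 = 695 → 02 b7.
Outer hash (recomputed tag): sum = 47+92+92+92+2+183 = 508 → 01 fc.
Recomputed tag = 01fc; claimed = 0151 → mismatch.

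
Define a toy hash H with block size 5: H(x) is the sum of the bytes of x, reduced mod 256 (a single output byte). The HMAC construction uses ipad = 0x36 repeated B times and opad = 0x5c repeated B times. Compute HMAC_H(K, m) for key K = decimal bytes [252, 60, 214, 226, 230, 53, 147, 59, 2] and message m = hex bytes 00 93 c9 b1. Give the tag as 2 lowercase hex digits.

Key decimal bytes [252, 60, 214, 226, 230, 53, 147, 59, 2] = fc 3c d6 e2 e6 35 93 3b 02 is 9 bytes > B = 5, so hash it first: H(key) = db, then zero-pad to 5 bytes: K' = db 00 00 00 00.
K' ⊕ ipad = ed 36 36 36 36.  K' ⊕ opad = 87 5c 5c 5c 5c.
Inner input = (K'⊕ipad) ∥ m = ed 36 36 36 36 ∥ 00 93 c9 b1.
Inner hash: sum = 237+54+54+54+54+0+147+201+177 = 978; mod 256 = 210 → d2.
Outer input = (K'⊕opad) ∥ inner = 87 5c 5c 5c 5c ∥ d2.
Outer hash (tag): sum = 135+92+92+92+92+210 = 713; mod 256 = 201 → c9.

c9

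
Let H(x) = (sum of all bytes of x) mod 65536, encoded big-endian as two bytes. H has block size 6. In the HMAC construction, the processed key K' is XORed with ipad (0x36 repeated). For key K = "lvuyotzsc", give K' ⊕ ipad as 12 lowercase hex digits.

Key "lvuyotzsc" = 6c 76 75 79 6f 74 7a 73 63 is 9 bytes > B = 6, so hash it first: H(key) = 04 03, then zero-pad to 6 bytes: K' = 04 03 00 00 00 00.
XOR each byte with 0x36: 04⊕36=32, 03⊕36=35, 00⊕36=36, 00⊕36=36, 00⊕36=36, 00⊕36=36.

323536363636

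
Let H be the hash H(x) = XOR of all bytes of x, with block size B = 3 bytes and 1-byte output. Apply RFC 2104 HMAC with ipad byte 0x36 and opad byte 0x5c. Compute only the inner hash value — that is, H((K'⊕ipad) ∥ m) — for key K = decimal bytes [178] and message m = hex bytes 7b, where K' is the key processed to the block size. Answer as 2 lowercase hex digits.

ff

Key decimal bytes [178] = b2 is 1 byte ≤ B = 3; zero-pad to 3 bytes: K' = b2 00 00.
K' ⊕ ipad = 84 36 36.
Inner input = 84 36 36 ∥ 7b.
Inner hash: XOR 84⊕36⊕36⊕7b = ff.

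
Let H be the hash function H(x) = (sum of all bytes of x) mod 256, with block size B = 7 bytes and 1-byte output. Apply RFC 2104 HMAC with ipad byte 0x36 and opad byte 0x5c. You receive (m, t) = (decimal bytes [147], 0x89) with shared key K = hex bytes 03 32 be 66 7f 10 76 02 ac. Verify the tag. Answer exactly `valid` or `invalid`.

valid

Key hex bytes 03 32 be 66 7f 10 76 02 ac is 9 bytes > B = 7, so hash it first: H(key) = 0c, then zero-pad to 7 bytes: K' = 0c 00 00 00 00 00 00.
K' ⊕ ipad = 3a 36 36 36 36 36 36; K' ⊕ opad = 50 5c 5c 5c 5c 5c 5c.
Inner hash: sum = 58+54+54+54+54+54+54+147 = 529; mod 256 = 17 → 11.
Outer hash (recomputed tag): sum = 80+92+92+92+92+92+92+17 = 649; mod 256 = 137 → 89.
Recomputed tag = 89; claimed = 89 → match.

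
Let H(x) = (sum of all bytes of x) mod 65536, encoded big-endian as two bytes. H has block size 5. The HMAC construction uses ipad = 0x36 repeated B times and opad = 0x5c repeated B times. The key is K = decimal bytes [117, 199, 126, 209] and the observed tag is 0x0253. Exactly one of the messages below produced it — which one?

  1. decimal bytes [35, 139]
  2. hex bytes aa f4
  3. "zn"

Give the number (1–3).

3

Key decimal bytes [117, 199, 126, 209] = 75 c7 7e d1 is 4 bytes ≤ B = 5; zero-pad to 5 bytes: K' = 75 c7 7e d1 00.
K' ⊕ ipad = 43 f1 48 e7 36; K' ⊕ opad = 29 9b 22 8d 5c.
m1: inner = H(43 f1 48 e7 36 23 8b) = 03 47; tag = H(29 9b 22 8d 5c 03 47) = 0219
m2: inner = H(43 f1 48 e7 36 aa f4) = 04 37; tag = H(29 9b 22 8d 5c 04 37) = 020a
m3: inner = H(43 f1 48 e7 36 7a 6e) = 03 81; tag = H(29 9b 22 8d 5c 03 81) = 0253 ← matches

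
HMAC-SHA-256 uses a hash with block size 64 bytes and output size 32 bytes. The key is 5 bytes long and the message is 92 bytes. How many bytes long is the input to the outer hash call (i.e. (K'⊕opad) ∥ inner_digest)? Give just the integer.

96

Key is 5 ≤ 64 bytes, zero-padded: |K'| = 64.
Outer input = (K'⊕opad) ∥ H(inner) → 64 + 32 = 96 bytes.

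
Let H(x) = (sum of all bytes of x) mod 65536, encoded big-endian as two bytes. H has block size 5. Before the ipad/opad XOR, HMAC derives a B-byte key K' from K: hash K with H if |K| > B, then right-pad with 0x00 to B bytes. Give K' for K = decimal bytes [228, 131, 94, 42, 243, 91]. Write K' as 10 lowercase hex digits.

033d000000

|K| = 6 > B = 5, so first hash the key.
H(K): sum = 228+131+94+42+243+91 = 829 → 03 3d.
Zero-pad H(K) = 03 3d to 5 bytes: K' = 03 3d 00 00 00.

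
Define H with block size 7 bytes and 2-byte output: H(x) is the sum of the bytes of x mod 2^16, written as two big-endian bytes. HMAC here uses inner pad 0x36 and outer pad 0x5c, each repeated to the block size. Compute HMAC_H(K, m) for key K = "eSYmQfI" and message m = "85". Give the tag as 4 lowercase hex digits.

Key "eSYmQfI" = 65 53 59 6d 51 66 49 is exactly B = 7 bytes: K' = 65 53 59 6d 51 66 49.
K' ⊕ ipad = 53 65 6f 5b 67 50 7f.  K' ⊕ opad = 39 0f 05 31 0d 3a 15.
Inner input = (K'⊕ipad) ∥ m = 53 65 6f 5b 67 50 7f ∥ 38 35.
Inner hash: sum = 83+101+111+91+103+80+127+56+53 = 805 → 03 25.
Outer input = (K'⊕opad) ∥ inner = 39 0f 05 31 0d 3a 15 ∥ 03 25.
Outer hash (tag): sum = 57+15+5+49+13+58+21+3+37 = 258 → 01 02.

0102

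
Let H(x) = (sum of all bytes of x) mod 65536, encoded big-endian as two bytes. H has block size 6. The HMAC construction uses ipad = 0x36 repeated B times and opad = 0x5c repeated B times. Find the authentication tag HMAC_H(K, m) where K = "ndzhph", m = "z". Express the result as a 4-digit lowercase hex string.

Key "ndzhph" = 6e 64 7a 68 70 68 is exactly B = 6 bytes: K' = 6e 64 7a 68 70 68.
K' ⊕ ipad = 58 52 4c 5e 46 5e.  K' ⊕ opad = 32 38 26 34 2c 34.
Inner input = (K'⊕ipad) ∥ m = 58 52 4c 5e 46 5e ∥ 7a.
Inner hash: sum = 88+82+76+94+70+94+122 = 626 → 02 72.
Outer input = (K'⊕opad) ∥ inner = 32 38 26 34 2c 34 ∥ 02 72.
Outer hash (tag): sum = 50+56+38+52+44+52+2+114 = 408 → 01 98.

0198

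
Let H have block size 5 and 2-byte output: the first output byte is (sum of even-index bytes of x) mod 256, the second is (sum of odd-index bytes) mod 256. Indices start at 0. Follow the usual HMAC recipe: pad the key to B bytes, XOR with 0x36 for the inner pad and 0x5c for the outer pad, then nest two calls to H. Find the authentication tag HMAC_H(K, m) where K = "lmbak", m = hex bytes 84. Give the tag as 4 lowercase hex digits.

Key "lmbak" = 6c 6d 62 61 6b is exactly B = 5 bytes: K' = 6c 6d 62 61 6b.
K' ⊕ ipad = 5a 5b 54 57 5d.  K' ⊕ opad = 30 31 3e 3d 37.
Inner input = (K'⊕ipad) ∥ m = 5a 5b 54 57 5d ∥ 84.
Inner hash: even-index sum = 267 mod 256 = 11; odd-index sum = 310 mod 256 = 54 → 0b 36.
Outer input = (K'⊕opad) ∥ inner = 30 31 3e 3d 37 ∥ 0b 36.
Outer hash (tag): even-index sum = 219 mod 256 = 219; odd-index sum = 121 mod 256 = 121 → db 79.

db79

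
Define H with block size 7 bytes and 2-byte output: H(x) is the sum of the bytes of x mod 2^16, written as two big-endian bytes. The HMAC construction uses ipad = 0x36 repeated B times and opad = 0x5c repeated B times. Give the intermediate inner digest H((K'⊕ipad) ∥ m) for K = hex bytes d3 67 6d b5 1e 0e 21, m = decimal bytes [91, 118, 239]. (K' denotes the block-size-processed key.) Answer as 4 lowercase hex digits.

Key hex bytes d3 67 6d b5 1e 0e 21 is exactly B = 7 bytes: K' = d3 67 6d b5 1e 0e 21.
K' ⊕ ipad = e5 51 5b 83 28 38 17.
Inner input = e5 51 5b 83 28 38 17 ∥ 5b 76 ef.
Inner hash: sum = 229+81+91+131+40+56+23+91+118+239 = 1099 → 04 4b.

044b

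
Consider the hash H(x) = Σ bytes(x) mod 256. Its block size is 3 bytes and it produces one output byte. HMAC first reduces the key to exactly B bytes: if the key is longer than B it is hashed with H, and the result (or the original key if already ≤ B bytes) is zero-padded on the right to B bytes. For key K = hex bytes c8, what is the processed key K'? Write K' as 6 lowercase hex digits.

c80000

Key hex bytes c8 is 1 byte ≤ B = 3; zero-pad to 3 bytes: K' = c8 00 00.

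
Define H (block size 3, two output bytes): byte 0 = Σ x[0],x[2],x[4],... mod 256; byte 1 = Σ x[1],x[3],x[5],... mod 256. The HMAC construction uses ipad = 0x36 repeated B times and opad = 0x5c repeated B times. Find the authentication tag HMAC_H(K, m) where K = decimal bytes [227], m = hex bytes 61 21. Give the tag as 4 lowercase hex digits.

Key decimal bytes [227] = e3 is 1 byte ≤ B = 3; zero-pad to 3 bytes: K' = e3 00 00.
K' ⊕ ipad = d5 36 36.  K' ⊕ opad = bf 5c 5c.
Inner input = (K'⊕ipad) ∥ m = d5 36 36 ∥ 61 21.
Inner hash: even-index sum = 300 mod 256 = 44; odd-index sum = 151 mod 256 = 151 → 2c 97.
Outer input = (K'⊕opad) ∥ inner = bf 5c 5c ∥ 2c 97.
Outer hash (tag): even-index sum = 434 mod 256 = 178; odd-index sum = 136 mod 256 = 136 → b2 88.

b288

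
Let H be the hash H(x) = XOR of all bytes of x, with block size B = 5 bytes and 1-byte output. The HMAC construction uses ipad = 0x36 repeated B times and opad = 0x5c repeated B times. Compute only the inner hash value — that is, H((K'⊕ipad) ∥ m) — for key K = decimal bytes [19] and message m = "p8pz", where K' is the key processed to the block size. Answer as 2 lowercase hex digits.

Key decimal bytes [19] = 13 is 1 byte ≤ B = 5; zero-pad to 5 bytes: K' = 13 00 00 00 00.
K' ⊕ ipad = 25 36 36 36 36.
Inner input = 25 36 36 36 36 ∥ 70 38 70 7a.
Inner hash: XOR 25⊕36⊕36⊕36⊕36⊕70⊕38⊕70⊕7a = 67.

67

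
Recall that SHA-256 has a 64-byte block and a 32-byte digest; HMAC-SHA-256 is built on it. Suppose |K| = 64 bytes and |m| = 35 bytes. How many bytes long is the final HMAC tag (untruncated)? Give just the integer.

32

The tag is one SHA-256 digest: 32 bytes.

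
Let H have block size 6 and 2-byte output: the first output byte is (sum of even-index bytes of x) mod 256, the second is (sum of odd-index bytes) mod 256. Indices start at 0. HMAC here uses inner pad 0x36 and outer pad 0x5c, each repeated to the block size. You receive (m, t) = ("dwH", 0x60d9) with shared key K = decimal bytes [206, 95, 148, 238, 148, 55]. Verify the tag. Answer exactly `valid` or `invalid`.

Key decimal bytes [206, 95, 148, 238, 148, 55] = ce 5f 94 ee 94 37 is exactly B = 6 bytes: K' = ce 5f 94 ee 94 37.
K' ⊕ ipad = f8 69 a2 d8 a2 01; K' ⊕ opad = 92 03 c8 b2 c8 6b.
Inner hash: even-index sum = 744 mod 256 = 232; odd-index sum = 441 mod 256 = 185 → e8 b9.
Outer hash (recomputed tag): even-index sum = 778 mod 256 = 10; odd-index sum = 473 mod 256 = 217 → 0a d9.
Recomputed tag = 0ad9; claimed = 60d9 → mismatch.

invalid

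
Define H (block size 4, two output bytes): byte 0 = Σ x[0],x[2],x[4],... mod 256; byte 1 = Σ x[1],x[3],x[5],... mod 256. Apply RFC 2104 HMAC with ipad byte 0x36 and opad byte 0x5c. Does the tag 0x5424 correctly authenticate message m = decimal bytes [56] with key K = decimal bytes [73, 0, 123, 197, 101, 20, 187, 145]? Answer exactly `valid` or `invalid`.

Key decimal bytes [73, 0, 123, 197, 101, 20, 187, 145] = 49 00 7b c5 65 14 bb 91 is 8 bytes > B = 4, so hash it first: H(key) = e4 6a, then zero-pad to 4 bytes: K' = e4 6a 00 00.
K' ⊕ ipad = d2 5c 36 36; K' ⊕ opad = b8 36 5c 5c.
Inner hash: even-index sum = 320 mod 256 = 64; odd-index sum = 146 mod 256 = 146 → 40 92.
Outer hash (recomputed tag): even-index sum = 340 mod 256 = 84; odd-index sum = 292 mod 256 = 36 → 54 24.
Recomputed tag = 5424; claimed = 5424 → match.

valid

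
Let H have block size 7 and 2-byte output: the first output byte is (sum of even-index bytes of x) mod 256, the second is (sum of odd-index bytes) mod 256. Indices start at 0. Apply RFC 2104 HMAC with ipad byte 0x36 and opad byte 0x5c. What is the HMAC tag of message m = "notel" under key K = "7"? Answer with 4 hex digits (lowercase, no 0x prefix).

6f8b

Key "7" = 37 is 1 byte ≤ B = 7; zero-pad to 7 bytes: K' = 37 00 00 00 00 00 00.
K' ⊕ ipad = 01 36 36 36 36 36 36.  K' ⊕ opad = 6b 5c 5c 5c 5c 5c 5c.
Inner input = (K'⊕ipad) ∥ m = 01 36 36 36 36 36 36 ∥ 6e 6f 74 65 6c.
Inner hash: even-index sum = 375 mod 256 = 119; odd-index sum = 496 mod 256 = 240 → 77 f0.
Outer input = (K'⊕opad) ∥ inner = 6b 5c 5c 5c 5c 5c 5c ∥ 77 f0.
Outer hash (tag): even-index sum = 623 mod 256 = 111; odd-index sum = 395 mod 256 = 139 → 6f 8b.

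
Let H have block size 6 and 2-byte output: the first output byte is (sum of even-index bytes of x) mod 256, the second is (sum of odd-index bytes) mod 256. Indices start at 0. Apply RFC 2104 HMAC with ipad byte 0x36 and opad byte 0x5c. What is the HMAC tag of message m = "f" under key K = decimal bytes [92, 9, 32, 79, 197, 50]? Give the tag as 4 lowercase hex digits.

Key decimal bytes [92, 9, 32, 79, 197, 50] = 5c 09 20 4f c5 32 is exactly B = 6 bytes: K' = 5c 09 20 4f c5 32.
K' ⊕ ipad = 6a 3f 16 79 f3 04.  K' ⊕ opad = 00 55 7c 13 99 6e.
Inner input = (K'⊕ipad) ∥ m = 6a 3f 16 79 f3 04 ∥ 66.
Inner hash: even-index sum = 473 mod 256 = 217; odd-index sum = 188 mod 256 = 188 → d9 bc.
Outer input = (K'⊕opad) ∥ inner = 00 55 7c 13 99 6e ∥ d9 bc.
Outer hash (tag): even-index sum = 494 mod 256 = 238; odd-index sum = 402 mod 256 = 146 → ee 92.

ee92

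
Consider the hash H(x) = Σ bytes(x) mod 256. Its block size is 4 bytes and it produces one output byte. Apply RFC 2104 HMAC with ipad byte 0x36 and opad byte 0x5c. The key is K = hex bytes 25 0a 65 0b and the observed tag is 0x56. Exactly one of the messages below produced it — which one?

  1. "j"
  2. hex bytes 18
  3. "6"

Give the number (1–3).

2

Key hex bytes 25 0a 65 0b is exactly B = 4 bytes: K' = 25 0a 65 0b.
K' ⊕ ipad = 13 3c 53 3d; K' ⊕ opad = 79 56 39 57.
m1: inner = H(13 3c 53 3d 6a) = 49; tag = H(79 56 39 57 49) = a8
m2: inner = H(13 3c 53 3d 18) = f7; tag = H(79 56 39 57 f7) = 56 ← matches
m3: inner = H(13 3c 53 3d 36) = 15; tag = H(79 56 39 57 15) = 74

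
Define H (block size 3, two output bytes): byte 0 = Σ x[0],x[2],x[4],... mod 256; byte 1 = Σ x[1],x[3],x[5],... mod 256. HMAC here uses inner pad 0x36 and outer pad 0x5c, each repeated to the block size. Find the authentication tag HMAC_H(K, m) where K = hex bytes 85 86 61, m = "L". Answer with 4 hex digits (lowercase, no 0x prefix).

12e4

Key hex bytes 85 86 61 is exactly B = 3 bytes: K' = 85 86 61.
K' ⊕ ipad = b3 b0 57.  K' ⊕ opad = d9 da 3d.
Inner input = (K'⊕ipad) ∥ m = b3 b0 57 ∥ 4c.
Inner hash: even-index sum = 266 mod 256 = 10; odd-index sum = 252 mod 256 = 252 → 0a fc.
Outer input = (K'⊕opad) ∥ inner = d9 da 3d ∥ 0a fc.
Outer hash (tag): even-index sum = 530 mod 256 = 18; odd-index sum = 228 mod 256 = 228 → 12 e4.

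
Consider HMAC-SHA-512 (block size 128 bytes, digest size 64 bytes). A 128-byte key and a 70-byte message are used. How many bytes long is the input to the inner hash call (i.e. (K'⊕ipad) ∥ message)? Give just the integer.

Key is 128 ≤ 128 bytes, zero-padded: |K'| = 128.
Inner input = (K'⊕ipad) ∥ m → 128 + 70 = 198 bytes.

198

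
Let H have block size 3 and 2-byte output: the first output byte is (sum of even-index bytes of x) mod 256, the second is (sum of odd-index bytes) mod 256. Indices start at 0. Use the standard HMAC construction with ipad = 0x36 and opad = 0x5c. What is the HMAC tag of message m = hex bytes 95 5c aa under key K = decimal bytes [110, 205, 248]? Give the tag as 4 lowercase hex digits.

1013

Key decimal bytes [110, 205, 248] = 6e cd f8 is exactly B = 3 bytes: K' = 6e cd f8.
K' ⊕ ipad = 58 fb ce.  K' ⊕ opad = 32 91 a4.
Inner input = (K'⊕ipad) ∥ m = 58 fb ce ∥ 95 5c aa.
Inner hash: even-index sum = 386 mod 256 = 130; odd-index sum = 570 mod 256 = 58 → 82 3a.
Outer input = (K'⊕opad) ∥ inner = 32 91 a4 ∥ 82 3a.
Outer hash (tag): even-index sum = 272 mod 256 = 16; odd-index sum = 275 mod 256 = 19 → 10 13.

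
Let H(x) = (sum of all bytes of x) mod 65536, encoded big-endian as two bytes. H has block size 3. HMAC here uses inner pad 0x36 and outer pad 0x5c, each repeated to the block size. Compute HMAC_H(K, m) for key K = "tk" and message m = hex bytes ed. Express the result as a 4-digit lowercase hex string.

017e

Key "tk" = 74 6b is 2 bytes ≤ B = 3; zero-pad to 3 bytes: K' = 74 6b 00.
K' ⊕ ipad = 42 5d 36.  K' ⊕ opad = 28 37 5c.
Inner input = (K'⊕ipad) ∥ m = 42 5d 36 ∥ ed.
Inner hash: sum = 66+93+54+237 = 450 → 01 c2.
Outer input = (K'⊕opad) ∥ inner = 28 37 5c ∥ 01 c2.
Outer hash (tag): sum = 40+55+92+1+194 = 382 → 01 7e.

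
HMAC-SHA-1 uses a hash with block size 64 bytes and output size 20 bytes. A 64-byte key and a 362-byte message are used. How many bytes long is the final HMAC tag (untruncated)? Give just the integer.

20

The tag is one SHA-1 digest: 20 bytes.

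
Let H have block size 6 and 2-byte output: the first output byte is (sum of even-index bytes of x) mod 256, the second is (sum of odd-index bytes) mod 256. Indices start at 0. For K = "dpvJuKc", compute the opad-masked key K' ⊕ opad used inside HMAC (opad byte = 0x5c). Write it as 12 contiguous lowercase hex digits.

ee595c5c5c5c

Key "dpvJuKc" = 64 70 76 4a 75 4b 63 is 7 bytes > B = 6, so hash it first: H(key) = b2 05, then zero-pad to 6 bytes: K' = b2 05 00 00 00 00.
XOR each byte with 0x5c: b2⊕5c=ee, 05⊕5c=59, 00⊕5c=5c, 00⊕5c=5c, 00⊕5c=5c, 00⊕5c=5c.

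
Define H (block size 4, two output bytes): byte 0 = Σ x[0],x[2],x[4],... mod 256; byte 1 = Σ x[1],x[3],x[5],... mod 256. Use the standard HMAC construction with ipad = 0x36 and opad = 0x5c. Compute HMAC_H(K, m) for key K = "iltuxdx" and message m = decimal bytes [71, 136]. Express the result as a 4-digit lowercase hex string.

Key "iltuxdx" = 69 6c 74 75 78 64 78 is 7 bytes > B = 4, so hash it first: H(key) = cd 45, then zero-pad to 4 bytes: K' = cd 45 00 00.
K' ⊕ ipad = fb 73 36 36.  K' ⊕ opad = 91 19 5c 5c.
Inner input = (K'⊕ipad) ∥ m = fb 73 36 36 ∥ 47 88.
Inner hash: even-index sum = 376 mod 256 = 120; odd-index sum = 305 mod 256 = 49 → 78 31.
Outer input = (K'⊕opad) ∥ inner = 91 19 5c 5c ∥ 78 31.
Outer hash (tag): even-index sum = 357 mod 256 = 101; odd-index sum = 166 mod 256 = 166 → 65 a6.

65a6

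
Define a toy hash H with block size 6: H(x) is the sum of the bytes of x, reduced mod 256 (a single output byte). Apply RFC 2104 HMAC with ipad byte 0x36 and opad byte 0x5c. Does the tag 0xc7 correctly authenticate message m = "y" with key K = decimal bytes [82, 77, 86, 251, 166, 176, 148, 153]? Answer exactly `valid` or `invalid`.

Key decimal bytes [82, 77, 86, 251, 166, 176, 148, 153] = 52 4d 56 fb a6 b0 94 99 is 8 bytes > B = 6, so hash it first: H(key) = 73, then zero-pad to 6 bytes: K' = 73 00 00 00 00 00.
K' ⊕ ipad = 45 36 36 36 36 36; K' ⊕ opad = 2f 5c 5c 5c 5c 5c.
Inner hash: sum = 69+54+54+54+54+54+121 = 460; mod 256 = 204 → cc.
Outer hash (recomputed tag): sum = 47+92+92+92+92+92+204 = 711; mod 256 = 199 → c7.
Recomputed tag = c7; claimed = c7 → match.

valid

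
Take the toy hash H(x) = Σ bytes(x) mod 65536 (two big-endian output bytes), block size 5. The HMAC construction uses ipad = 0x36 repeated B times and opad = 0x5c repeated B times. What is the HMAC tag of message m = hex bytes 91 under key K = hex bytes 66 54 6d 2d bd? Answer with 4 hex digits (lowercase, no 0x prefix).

020b

Key hex bytes 66 54 6d 2d bd is exactly B = 5 bytes: K' = 66 54 6d 2d bd.
K' ⊕ ipad = 50 62 5b 1b 8b.  K' ⊕ opad = 3a 08 31 71 e1.
Inner input = (K'⊕ipad) ∥ m = 50 62 5b 1b 8b ∥ 91.
Inner hash: sum = 80+98+91+27+139+145 = 580 → 02 44.
Outer input = (K'⊕opad) ∥ inner = 3a 08 31 71 e1 ∥ 02 44.
Outer hash (tag): sum = 58+8+49+113+225+2+68 = 523 → 02 0b.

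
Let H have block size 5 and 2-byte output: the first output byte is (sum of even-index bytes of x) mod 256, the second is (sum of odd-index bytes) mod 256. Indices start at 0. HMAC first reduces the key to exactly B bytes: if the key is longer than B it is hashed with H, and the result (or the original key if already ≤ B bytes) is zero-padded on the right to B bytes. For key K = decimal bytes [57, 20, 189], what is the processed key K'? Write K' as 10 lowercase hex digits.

3914bd0000

Key decimal bytes [57, 20, 189] = 39 14 bd is 3 bytes ≤ B = 5; zero-pad to 5 bytes: K' = 39 14 bd 00 00.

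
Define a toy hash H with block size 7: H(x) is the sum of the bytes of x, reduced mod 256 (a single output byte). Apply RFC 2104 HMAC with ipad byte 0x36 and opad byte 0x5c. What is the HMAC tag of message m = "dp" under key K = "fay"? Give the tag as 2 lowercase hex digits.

Key "fay" = 66 61 79 is 3 bytes ≤ B = 7; zero-pad to 7 bytes: K' = 66 61 79 00 00 00 00.
K' ⊕ ipad = 50 57 4f 36 36 36 36.  K' ⊕ opad = 3a 3d 25 5c 5c 5c 5c.
Inner input = (K'⊕ipad) ∥ m = 50 57 4f 36 36 36 36 ∥ 64 70.
Inner hash: sum = 80+87+79+54+54+54+54+100+112 = 674; mod 256 = 162 → a2.
Outer input = (K'⊕opad) ∥ inner = 3a 3d 25 5c 5c 5c 5c ∥ a2.
Outer hash (tag): sum = 58+61+37+92+92+92+92+162 = 686; mod 256 = 174 → ae.

ae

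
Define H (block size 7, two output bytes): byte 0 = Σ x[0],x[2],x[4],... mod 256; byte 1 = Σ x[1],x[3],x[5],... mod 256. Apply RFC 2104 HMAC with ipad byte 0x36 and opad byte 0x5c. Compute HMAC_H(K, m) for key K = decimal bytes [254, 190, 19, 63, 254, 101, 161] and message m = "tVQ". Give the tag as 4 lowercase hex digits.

Key decimal bytes [254, 190, 19, 63, 254, 101, 161] = fe be 13 3f fe 65 a1 is exactly B = 7 bytes: K' = fe be 13 3f fe 65 a1.
K' ⊕ ipad = c8 88 25 09 c8 53 97.  K' ⊕ opad = a2 e2 4f 63 a2 39 fd.
Inner input = (K'⊕ipad) ∥ m = c8 88 25 09 c8 53 97 ∥ 74 56 51.
Inner hash: even-index sum = 674 mod 256 = 162; odd-index sum = 425 mod 256 = 169 → a2 a9.
Outer input = (K'⊕opad) ∥ inner = a2 e2 4f 63 a2 39 fd ∥ a2 a9.
Outer hash (tag): even-index sum = 825 mod 256 = 57; odd-index sum = 544 mod 256 = 32 → 39 20.

3920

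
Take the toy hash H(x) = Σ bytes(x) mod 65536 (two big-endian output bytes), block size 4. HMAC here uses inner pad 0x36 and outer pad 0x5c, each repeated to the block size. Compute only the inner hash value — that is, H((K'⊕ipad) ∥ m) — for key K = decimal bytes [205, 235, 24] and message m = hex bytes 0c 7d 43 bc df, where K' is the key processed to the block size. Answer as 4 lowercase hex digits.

Key decimal bytes [205, 235, 24] = cd eb 18 is 3 bytes ≤ B = 4; zero-pad to 4 bytes: K' = cd eb 18 00.
K' ⊕ ipad = fb dd 2e 36.
Inner input = fb dd 2e 36 ∥ 0c 7d 43 bc df.
Inner hash: sum = 251+221+46+54+12+125+67+188+223 = 1187 → 04 a3.

04a3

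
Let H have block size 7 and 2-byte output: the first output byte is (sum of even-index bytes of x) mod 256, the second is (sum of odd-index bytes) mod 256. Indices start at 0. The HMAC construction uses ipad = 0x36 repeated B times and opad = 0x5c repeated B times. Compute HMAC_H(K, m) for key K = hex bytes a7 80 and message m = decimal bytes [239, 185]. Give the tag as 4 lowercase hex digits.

Key hex bytes a7 80 is 2 bytes ≤ B = 7; zero-pad to 7 bytes: K' = a7 80 00 00 00 00 00.
K' ⊕ ipad = 91 b6 36 36 36 36 36.  K' ⊕ opad = fb dc 5c 5c 5c 5c 5c.
Inner input = (K'⊕ipad) ∥ m = 91 b6 36 36 36 36 36 ∥ ef b9.
Inner hash: even-index sum = 492 mod 256 = 236; odd-index sum = 529 mod 256 = 17 → ec 11.
Outer input = (K'⊕opad) ∥ inner = fb dc 5c 5c 5c 5c 5c ∥ ec 11.
Outer hash (tag): even-index sum = 544 mod 256 = 32; odd-index sum = 640 mod 256 = 128 → 20 80.

2080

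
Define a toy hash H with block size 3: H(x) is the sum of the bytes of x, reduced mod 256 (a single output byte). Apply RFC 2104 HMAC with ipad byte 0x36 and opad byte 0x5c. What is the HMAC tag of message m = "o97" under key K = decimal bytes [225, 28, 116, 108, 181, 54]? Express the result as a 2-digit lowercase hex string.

Key decimal bytes [225, 28, 116, 108, 181, 54] = e1 1c 74 6c b5 36 is 6 bytes > B = 3, so hash it first: H(key) = c8, then zero-pad to 3 bytes: K' = c8 00 00.
K' ⊕ ipad = fe 36 36.  K' ⊕ opad = 94 5c 5c.
Inner input = (K'⊕ipad) ∥ m = fe 36 36 ∥ 6f 39 37.
Inner hash: sum = 254+54+54+111+57+55 = 585; mod 256 = 73 → 49.
Outer input = (K'⊕opad) ∥ inner = 94 5c 5c ∥ 49.
Outer hash (tag): sum = 148+92+92+73 = 405; mod 256 = 149 → 95.

95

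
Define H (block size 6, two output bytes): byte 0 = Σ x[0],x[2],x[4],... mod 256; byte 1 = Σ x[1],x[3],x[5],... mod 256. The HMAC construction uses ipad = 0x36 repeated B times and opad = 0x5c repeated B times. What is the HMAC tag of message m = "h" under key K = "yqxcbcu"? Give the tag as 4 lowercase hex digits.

Key "yqxcbcu" = 79 71 78 63 62 63 75 is 7 bytes > B = 6, so hash it first: H(key) = c8 37, then zero-pad to 6 bytes: K' = c8 37 00 00 00 00.
K' ⊕ ipad = fe 01 36 36 36 36.  K' ⊕ opad = 94 6b 5c 5c 5c 5c.
Inner input = (K'⊕ipad) ∥ m = fe 01 36 36 36 36 ∥ 68.
Inner hash: even-index sum = 466 mod 256 = 210; odd-index sum = 109 mod 256 = 109 → d2 6d.
Outer input = (K'⊕opad) ∥ inner = 94 6b 5c 5c 5c 5c ∥ d2 6d.
Outer hash (tag): even-index sum = 542 mod 256 = 30; odd-index sum = 400 mod 256 = 144 → 1e 90.

1e90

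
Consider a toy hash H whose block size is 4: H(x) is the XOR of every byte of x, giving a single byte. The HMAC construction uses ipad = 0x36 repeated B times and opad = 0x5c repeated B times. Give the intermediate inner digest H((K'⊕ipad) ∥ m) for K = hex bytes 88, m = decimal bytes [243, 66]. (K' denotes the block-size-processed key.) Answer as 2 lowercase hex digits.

39

Key hex bytes 88 is 1 byte ≤ B = 4; zero-pad to 4 bytes: K' = 88 00 00 00.
K' ⊕ ipad = be 36 36 36.
Inner input = be 36 36 36 ∥ f3 42.
Inner hash: XOR be⊕36⊕36⊕36⊕f3⊕42 = 39.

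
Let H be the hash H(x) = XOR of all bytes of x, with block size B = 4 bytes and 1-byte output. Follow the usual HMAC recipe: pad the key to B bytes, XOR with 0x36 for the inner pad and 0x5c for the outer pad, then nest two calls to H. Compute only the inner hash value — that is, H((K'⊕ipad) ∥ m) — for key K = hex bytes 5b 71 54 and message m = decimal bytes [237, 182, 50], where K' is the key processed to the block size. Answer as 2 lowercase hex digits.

Key hex bytes 5b 71 54 is 3 bytes ≤ B = 4; zero-pad to 4 bytes: K' = 5b 71 54 00.
K' ⊕ ipad = 6d 47 62 36.
Inner input = 6d 47 62 36 ∥ ed b6 32.
Inner hash: XOR 6d⊕47⊕62⊕36⊕ed⊕b6⊕32 = 17.

17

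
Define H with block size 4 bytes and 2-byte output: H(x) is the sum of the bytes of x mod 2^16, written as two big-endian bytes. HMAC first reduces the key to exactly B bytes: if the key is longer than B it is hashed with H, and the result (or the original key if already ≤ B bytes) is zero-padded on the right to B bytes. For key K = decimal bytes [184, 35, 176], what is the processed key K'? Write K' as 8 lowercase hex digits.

b823b000

Key decimal bytes [184, 35, 176] = b8 23 b0 is 3 bytes ≤ B = 4; zero-pad to 4 bytes: K' = b8 23 b0 00.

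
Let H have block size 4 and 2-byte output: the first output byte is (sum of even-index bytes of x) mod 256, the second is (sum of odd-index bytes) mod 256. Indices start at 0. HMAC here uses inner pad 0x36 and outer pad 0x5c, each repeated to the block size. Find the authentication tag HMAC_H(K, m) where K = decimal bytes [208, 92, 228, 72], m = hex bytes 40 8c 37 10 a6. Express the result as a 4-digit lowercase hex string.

Key decimal bytes [208, 92, 228, 72] = d0 5c e4 48 is exactly B = 4 bytes: K' = d0 5c e4 48.
K' ⊕ ipad = e6 6a d2 7e.  K' ⊕ opad = 8c 00 b8 14.
Inner input = (K'⊕ipad) ∥ m = e6 6a d2 7e ∥ 40 8c 37 10 a6.
Inner hash: even-index sum = 725 mod 256 = 213; odd-index sum = 388 mod 256 = 132 → d5 84.
Outer input = (K'⊕opad) ∥ inner = 8c 00 b8 14 ∥ d5 84.
Outer hash (tag): even-index sum = 537 mod 256 = 25; odd-index sum = 152 mod 256 = 152 → 19 98.

1998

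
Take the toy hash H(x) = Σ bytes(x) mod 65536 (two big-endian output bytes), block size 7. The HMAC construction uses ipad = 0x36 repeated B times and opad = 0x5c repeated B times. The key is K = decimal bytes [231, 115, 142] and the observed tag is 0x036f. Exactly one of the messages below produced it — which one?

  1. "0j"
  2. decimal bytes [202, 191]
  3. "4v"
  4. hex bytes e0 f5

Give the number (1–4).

Key decimal bytes [231, 115, 142] = e7 73 8e is 3 bytes ≤ B = 7; zero-pad to 7 bytes: K' = e7 73 8e 00 00 00 00.
K' ⊕ ipad = d1 45 b8 36 36 36 36; K' ⊕ opad = bb 2f d2 5c 5c 5c 5c.
m1: inner = H(d1 45 b8 36 36 36 36 30 6a) = 03 40; tag = H(bb 2f d2 5c 5c 5c 5c 03 40) = 036f ← matches
m2: inner = H(d1 45 b8 36 36 36 36 ca bf) = 04 2f; tag = H(bb 2f d2 5c 5c 5c 5c 04 2f) = 035f
m3: inner = H(d1 45 b8 36 36 36 36 34 76) = 03 50; tag = H(bb 2f d2 5c 5c 5c 5c 03 50) = 037f
m4: inner = H(d1 45 b8 36 36 36 36 e0 f5) = 04 7b; tag = H(bb 2f d2 5c 5c 5c 5c 04 7b) = 03ab

1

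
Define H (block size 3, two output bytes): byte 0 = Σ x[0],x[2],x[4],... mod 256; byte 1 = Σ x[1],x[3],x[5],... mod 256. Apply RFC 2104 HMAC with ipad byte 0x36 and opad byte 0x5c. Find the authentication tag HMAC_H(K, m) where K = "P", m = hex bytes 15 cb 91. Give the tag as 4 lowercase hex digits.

Key "P" = 50 is 1 byte ≤ B = 3; zero-pad to 3 bytes: K' = 50 00 00.
K' ⊕ ipad = 66 36 36.  K' ⊕ opad = 0c 5c 5c.
Inner input = (K'⊕ipad) ∥ m = 66 36 36 ∥ 15 cb 91.
Inner hash: even-index sum = 359 mod 256 = 103; odd-index sum = 220 mod 256 = 220 → 67 dc.
Outer input = (K'⊕opad) ∥ inner = 0c 5c 5c ∥ 67 dc.
Outer hash (tag): even-index sum = 324 mod 256 = 68; odd-index sum = 195 mod 256 = 195 → 44 c3.

44c3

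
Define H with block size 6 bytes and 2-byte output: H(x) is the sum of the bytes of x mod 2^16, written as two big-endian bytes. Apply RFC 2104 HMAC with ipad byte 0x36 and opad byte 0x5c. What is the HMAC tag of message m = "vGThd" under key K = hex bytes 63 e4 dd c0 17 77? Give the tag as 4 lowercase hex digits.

Key hex bytes 63 e4 dd c0 17 77 is exactly B = 6 bytes: K' = 63 e4 dd c0 17 77.
K' ⊕ ipad = 55 d2 eb f6 21 41.  K' ⊕ opad = 3f b8 81 9c 4b 2b.
Inner input = (K'⊕ipad) ∥ m = 55 d2 eb f6 21 41 ∥ 76 47 54 68 64.
Inner hash: sum = 85+210+235+246+33+65+118+71+84+104+100 = 1351 → 05 47.
Outer input = (K'⊕opad) ∥ inner = 3f b8 81 9c 4b 2b ∥ 05 47.
Outer hash (tag): sum = 63+184+129+156+75+43+5+71 = 726 → 02 d6.

02d6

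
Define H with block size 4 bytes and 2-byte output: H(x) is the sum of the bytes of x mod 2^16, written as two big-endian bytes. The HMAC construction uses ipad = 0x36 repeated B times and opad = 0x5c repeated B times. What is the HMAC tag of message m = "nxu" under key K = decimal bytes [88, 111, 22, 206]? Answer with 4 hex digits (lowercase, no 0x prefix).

Key decimal bytes [88, 111, 22, 206] = 58 6f 16 ce is exactly B = 4 bytes: K' = 58 6f 16 ce.
K' ⊕ ipad = 6e 59 20 f8.  K' ⊕ opad = 04 33 4a 92.
Inner input = (K'⊕ipad) ∥ m = 6e 59 20 f8 ∥ 6e 78 75.
Inner hash: sum = 110+89+32+248+110+120+117 = 826 → 03 3a.
Outer input = (K'⊕opad) ∥ inner = 04 33 4a 92 ∥ 03 3a.
Outer hash (tag): sum = 4+51+74+146+3+58 = 336 → 01 50.

0150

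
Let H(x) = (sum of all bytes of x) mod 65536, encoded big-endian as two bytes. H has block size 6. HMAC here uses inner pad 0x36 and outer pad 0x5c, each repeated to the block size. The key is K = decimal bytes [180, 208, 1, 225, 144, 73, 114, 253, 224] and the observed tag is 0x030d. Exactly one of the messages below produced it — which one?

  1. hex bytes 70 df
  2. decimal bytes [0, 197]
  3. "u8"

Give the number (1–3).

3

Key decimal bytes [180, 208, 1, 225, 144, 73, 114, 253, 224] = b4 d0 01 e1 90 49 72 fd e0 is 9 bytes > B = 6, so hash it first: H(key) = 05 8e, then zero-pad to 6 bytes: K' = 05 8e 00 00 00 00.
K' ⊕ ipad = 33 b8 36 36 36 36; K' ⊕ opad = 59 d2 5c 5c 5c 5c.
m1: inner = H(33 b8 36 36 36 36 70 df) = 03 12; tag = H(59 d2 5c 5c 5c 5c 03 12) = 02b0
m2: inner = H(33 b8 36 36 36 36 00 c5) = 02 88; tag = H(59 d2 5c 5c 5c 5c 02 88) = 0325
m3: inner = H(33 b8 36 36 36 36 75 38) = 02 70; tag = H(59 d2 5c 5c 5c 5c 02 70) = 030d ← matches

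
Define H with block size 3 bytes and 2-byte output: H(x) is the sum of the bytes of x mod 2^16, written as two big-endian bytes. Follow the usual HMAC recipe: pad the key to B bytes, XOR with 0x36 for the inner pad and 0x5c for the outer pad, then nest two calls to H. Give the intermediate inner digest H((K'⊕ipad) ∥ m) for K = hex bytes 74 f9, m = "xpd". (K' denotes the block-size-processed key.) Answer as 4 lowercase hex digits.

Key hex bytes 74 f9 is 2 bytes ≤ B = 3; zero-pad to 3 bytes: K' = 74 f9 00.
K' ⊕ ipad = 42 cf 36.
Inner input = 42 cf 36 ∥ 78 70 64.
Inner hash: sum = 66+207+54+120+112+100 = 659 → 02 93.

0293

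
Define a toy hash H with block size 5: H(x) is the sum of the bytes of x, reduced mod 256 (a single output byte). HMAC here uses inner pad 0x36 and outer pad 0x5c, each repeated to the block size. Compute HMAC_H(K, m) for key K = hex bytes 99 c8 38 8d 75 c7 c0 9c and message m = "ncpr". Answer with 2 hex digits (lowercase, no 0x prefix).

65

Key hex bytes 99 c8 38 8d 75 c7 c0 9c is 8 bytes > B = 5, so hash it first: H(key) = be, then zero-pad to 5 bytes: K' = be 00 00 00 00.
K' ⊕ ipad = 88 36 36 36 36.  K' ⊕ opad = e2 5c 5c 5c 5c.
Inner input = (K'⊕ipad) ∥ m = 88 36 36 36 36 ∥ 6e 63 70 72.
Inner hash: sum = 136+54+54+54+54+110+99+112+114 = 787; mod 256 = 19 → 13.
Outer input = (K'⊕opad) ∥ inner = e2 5c 5c 5c 5c ∥ 13.
Outer hash (tag): sum = 226+92+92+92+92+19 = 613; mod 256 = 101 → 65.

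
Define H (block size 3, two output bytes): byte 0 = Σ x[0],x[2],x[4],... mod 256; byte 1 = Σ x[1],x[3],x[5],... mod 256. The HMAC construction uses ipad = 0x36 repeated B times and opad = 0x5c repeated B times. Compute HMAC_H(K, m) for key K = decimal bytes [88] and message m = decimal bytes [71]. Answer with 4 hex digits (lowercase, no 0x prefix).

dd00

Key decimal bytes [88] = 58 is 1 byte ≤ B = 3; zero-pad to 3 bytes: K' = 58 00 00.
K' ⊕ ipad = 6e 36 36.  K' ⊕ opad = 04 5c 5c.
Inner input = (K'⊕ipad) ∥ m = 6e 36 36 ∥ 47.
Inner hash: even-index sum = 164 mod 256 = 164; odd-index sum = 125 mod 256 = 125 → a4 7d.
Outer input = (K'⊕opad) ∥ inner = 04 5c 5c ∥ a4 7d.
Outer hash (tag): even-index sum = 221 mod 256 = 221; odd-index sum = 256 mod 256 = 0 → dd 00.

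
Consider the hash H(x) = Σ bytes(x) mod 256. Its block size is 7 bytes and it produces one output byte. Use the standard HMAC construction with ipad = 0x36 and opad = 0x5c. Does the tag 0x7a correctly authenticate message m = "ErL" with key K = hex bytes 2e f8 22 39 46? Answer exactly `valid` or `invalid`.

invalid

Key hex bytes 2e f8 22 39 46 is 5 bytes ≤ B = 7; zero-pad to 7 bytes: K' = 2e f8 22 39 46 00 00.
K' ⊕ ipad = 18 ce 14 0f 70 36 36; K' ⊕ opad = 72 a4 7e 65 1a 5c 5c.
Inner hash: sum = 24+206+20+15+112+54+54+69+114+76 = 744; mod 256 = 232 → e8.
Outer hash (recomputed tag): sum = 114+164+126+101+26+92+92+232 = 947; mod 256 = 179 → b3.
Recomputed tag = b3; claimed = 7a → mismatch.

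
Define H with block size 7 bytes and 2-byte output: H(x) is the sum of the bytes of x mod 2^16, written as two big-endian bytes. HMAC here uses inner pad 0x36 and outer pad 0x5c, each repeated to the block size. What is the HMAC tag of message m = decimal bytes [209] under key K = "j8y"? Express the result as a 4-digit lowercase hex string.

0293

Key "j8y" = 6a 38 79 is 3 bytes ≤ B = 7; zero-pad to 7 bytes: K' = 6a 38 79 00 00 00 00.
K' ⊕ ipad = 5c 0e 4f 36 36 36 36.  K' ⊕ opad = 36 64 25 5c 5c 5c 5c.
Inner input = (K'⊕ipad) ∥ m = 5c 0e 4f 36 36 36 36 ∥ d1.
Inner hash: sum = 92+14+79+54+54+54+54+209 = 610 → 02 62.
Outer input = (K'⊕opad) ∥ inner = 36 64 25 5c 5c 5c 5c ∥ 02 62.
Outer hash (tag): sum = 54+100+37+92+92+92+92+2+98 = 659 → 02 93.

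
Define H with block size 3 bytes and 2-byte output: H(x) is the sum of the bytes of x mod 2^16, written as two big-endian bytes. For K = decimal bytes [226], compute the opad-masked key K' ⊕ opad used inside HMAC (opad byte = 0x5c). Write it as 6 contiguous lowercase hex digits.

Key decimal bytes [226] = e2 is 1 byte ≤ B = 3; zero-pad to 3 bytes: K' = e2 00 00.
XOR each byte with 0x5c: e2⊕5c=be, 00⊕5c=5c, 00⊕5c=5c.

be5c5c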